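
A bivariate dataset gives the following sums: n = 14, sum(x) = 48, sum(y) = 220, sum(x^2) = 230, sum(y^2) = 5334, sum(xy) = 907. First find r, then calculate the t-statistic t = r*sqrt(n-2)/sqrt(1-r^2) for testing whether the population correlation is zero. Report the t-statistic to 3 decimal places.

1.677

Numerator: nΣxy − (Σx)(Σy) = 14·907 − (48)(220) = 2138
Denominator: √[(nΣx²−(Σx)²)(nΣy²−(Σy)²)]
  nΣx²−(Σx)² = 14·230 − 2304 = 916;  nΣy²−(Σy)² = 14·5334 − 48400 = 26276
  √(916·26276) = √24068816 = 4905.9980
r = 2138 / 4905.9980 = 0.4358
t = r·√(n−2)/√(1−r²) = 0.4358·√12 / √(1−0.189922) = 1.509655 / 0.900043 = 1.677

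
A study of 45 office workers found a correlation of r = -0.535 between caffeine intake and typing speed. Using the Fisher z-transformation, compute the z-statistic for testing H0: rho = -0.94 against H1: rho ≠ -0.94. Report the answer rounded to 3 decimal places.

7.394

Fisher z: atanh(-0.535) = -0.597124, atanh(-0.94) = -1.738049
z = (z_r − z_0)·√(n−3) = (-0.597124 − (-1.738049))·√42 = 1.140925 · 6.480741 = 7.394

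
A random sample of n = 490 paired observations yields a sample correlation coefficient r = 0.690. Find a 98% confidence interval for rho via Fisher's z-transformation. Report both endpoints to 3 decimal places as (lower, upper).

(0.631, 0.741)

Fisher z: z_r = atanh(r) = ½·ln((1+0.690)/(1−0.690)) = 0.847956
SE(z) = 1/√(n−3) = 1/√487 = 0.045314
98% ⇒ z* = 2.326; margin = 2.326·0.045314 = 0.105400
CI on z-scale: (0.742556, 0.953356)
Back-transform: tanh(0.742556) = 0.630687, tanh(0.953356) = 0.741299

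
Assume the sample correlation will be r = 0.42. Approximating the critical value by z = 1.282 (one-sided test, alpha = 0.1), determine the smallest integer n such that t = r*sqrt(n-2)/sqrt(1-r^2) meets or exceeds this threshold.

10

Need r·√(n−2)/√(1−r²) ≥ 1.282
√(n−2) ≥ 1.282·√(1−0.1764) / 0.42 = 1.282·0.907524 / 0.42 = 2.7701
n−2 ≥ 7.6735  ⇒  n ≥ 9.6735
Smallest integer n = 10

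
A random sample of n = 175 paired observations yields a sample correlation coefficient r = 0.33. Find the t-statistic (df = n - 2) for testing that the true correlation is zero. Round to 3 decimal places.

4.598

t = r·√(n−2) / √(1−r²) with r = 0.33, n = 175
  = 0.33·√173 / √(1 − 0.1089)
  = 0.33·13.152946 / 0.943981
  = 4.340472 / 0.943981 = 4.598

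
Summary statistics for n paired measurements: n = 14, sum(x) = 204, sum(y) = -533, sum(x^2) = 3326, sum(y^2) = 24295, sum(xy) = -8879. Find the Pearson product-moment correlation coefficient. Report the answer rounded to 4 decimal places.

-0.9353

Numerator: nΣxy − (Σx)(Σy) = 14·(-8879) − (204)(-533) = -15574
Denominator: √[(nΣx²−(Σx)²)(nΣy²−(Σy)²)]
  nΣx²−(Σx)² = 14·3326 − 41616 = 4948;  nΣy²−(Σy)² = 14·24295 − 284089 = 56041
  √(4948·56041) = √277290868 = 16652.0530
r = -15574 / 16652.0530 = -0.9353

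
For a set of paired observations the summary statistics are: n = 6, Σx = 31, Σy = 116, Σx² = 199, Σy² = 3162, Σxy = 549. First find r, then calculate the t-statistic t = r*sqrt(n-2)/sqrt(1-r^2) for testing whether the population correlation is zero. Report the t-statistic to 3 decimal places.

Numerator: nΣxy − (Σx)(Σy) = 6·549 − (31)(116) = -302
Denominator: √[(nΣx²−(Σx)²)(nΣy²−(Σy)²)]
  nΣx²−(Σx)² = 6·199 − 961 = 233;  nΣy²−(Σy)² = 6·3162 − 13456 = 5516
  √(233·5516) = √1285228 = 1133.6790
r = -302 / 1133.6790 = -0.2664
t = r·√(n−2)/√(1−r²) = -0.2664·√4 / √(1−0.070969) = -0.532800 / 0.963863 = -0.553

-0.553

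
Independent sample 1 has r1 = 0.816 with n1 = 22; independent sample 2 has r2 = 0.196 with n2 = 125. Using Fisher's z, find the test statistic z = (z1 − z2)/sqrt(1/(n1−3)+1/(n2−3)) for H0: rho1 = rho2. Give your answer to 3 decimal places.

z1 = atanh(0.816) = 1.144728,  z2 = atanh(0.196) = 0.198569
SE = √(1/(n1−3) + 1/(n2−3)) = √(1/19 + 1/122) = √(0.0526316 + 0.0081967) = √0.0608283 = 0.246634
z = (z1 − z2)/SE = (1.144728 − 0.198569) / 0.246634 = 0.946159 / 0.246634 = 3.836

3.836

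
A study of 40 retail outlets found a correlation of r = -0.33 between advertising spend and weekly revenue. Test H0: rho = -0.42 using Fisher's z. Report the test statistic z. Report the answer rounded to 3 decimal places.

0.638

z_r = atanh(-0.33) = -0.342828,  z_0 = atanh(-0.42) = -0.447692
SE = 1/√(n−3) = 1/√37 = 0.164399
z = (z_r − z_0)/SE = (-0.342828 − (-0.447692)) / 0.164399 = 0.104864 / 0.164399 = 0.638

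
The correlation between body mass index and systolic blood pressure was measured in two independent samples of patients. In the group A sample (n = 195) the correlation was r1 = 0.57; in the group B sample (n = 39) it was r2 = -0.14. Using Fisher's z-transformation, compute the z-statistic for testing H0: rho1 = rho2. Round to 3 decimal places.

Fisher z-transforms: z1 = atanh(0.57) = 0.647523, z2 = atanh(-0.14) = -0.140926; difference d = 0.788449
Var(d) = 1/192 + 1/36 = 0.0052083 + 0.0277778 = 0.0329861
z = d/√Var(d) = 0.788449 / √0.0329861 = 0.788449 / 0.181621 = 4.341

4.341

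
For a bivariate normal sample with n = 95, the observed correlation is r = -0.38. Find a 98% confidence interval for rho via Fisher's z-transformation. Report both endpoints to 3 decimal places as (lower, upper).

(-0.567, -0.156)

z_r = atanh(-0.38) = -0.400060;  SE = 1/√(n−3) = 1/√92 = 0.104257
z-limits: -0.400060 ± 2.326·0.104257 = -0.400060 ± 0.242502 = [-0.642562, -0.157558]
ρ-limits: (tanh -0.642562, tanh -0.157558) = (-0.567, -0.156)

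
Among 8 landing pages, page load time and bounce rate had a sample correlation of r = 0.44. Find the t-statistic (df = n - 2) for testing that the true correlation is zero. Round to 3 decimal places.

1.200

t = r·√(n−2) / √(1−r²) with r = 0.44, n = 8
  = 0.44·√6 / √(1 − 0.1936)
  = 0.44·2.449490 / 0.897998
  = 1.077776 / 0.897998 = 1.200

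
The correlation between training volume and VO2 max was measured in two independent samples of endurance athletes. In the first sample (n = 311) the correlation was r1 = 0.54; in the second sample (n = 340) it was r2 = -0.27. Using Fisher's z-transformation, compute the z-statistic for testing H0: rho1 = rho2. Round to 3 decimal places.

z1 = atanh(0.54) = 0.604156,  z2 = atanh(-0.27) = -0.276864
SE = √(1/(n1−3) + 1/(n2−3)) = √(1/308 + 1/337) = √(0.0032468 + 0.0029674) = √0.0062142 = 0.078830
z = (z1 − z2)/SE = (0.604156 − (-0.276864)) / 0.078830 = 0.881020 / 0.078830 = 11.176

11.176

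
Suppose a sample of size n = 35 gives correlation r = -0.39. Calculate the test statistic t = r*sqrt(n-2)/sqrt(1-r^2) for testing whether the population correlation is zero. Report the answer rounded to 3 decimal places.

-2.433

t = r·√(n−2) / √(1−r²) with r = -0.39, n = 35
  = -0.39·√33 / √(1 − 0.1521)
  = -0.39·5.744563 / 0.920815
  = -2.240380 / 0.920815 = -2.433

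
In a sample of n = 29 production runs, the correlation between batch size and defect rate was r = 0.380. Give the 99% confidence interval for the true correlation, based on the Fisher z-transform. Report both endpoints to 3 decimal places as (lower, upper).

(-0.105, 0.719)

Fisher z: z_r = atanh(r) = ½·ln((1+0.380)/(1−0.380)) = 0.400060
SE(z) = 1/√(n−3) = 1/√26 = 0.196116
99% ⇒ z* = 2.576; margin = 2.576·0.196116 = 0.505195
CI on z-scale: (-0.105135, 0.905255)
Back-transform: tanh(-0.105135) = -0.104749, tanh(0.905255) = 0.718847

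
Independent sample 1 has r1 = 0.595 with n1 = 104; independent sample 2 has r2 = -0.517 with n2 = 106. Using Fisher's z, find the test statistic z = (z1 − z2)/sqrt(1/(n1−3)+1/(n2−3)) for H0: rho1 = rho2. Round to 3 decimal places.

Fisher z-transforms: z1 = atanh(0.595) = 0.685371, z2 = atanh(-0.517) = -0.572237; difference d = 1.257608
Var(d) = 1/101 + 1/103 = 0.0099010 + 0.0097087 = 0.0196097
z = d/√Var(d) = 1.257608 / √0.0196097 = 1.257608 / 0.140035 = 8.981

8.981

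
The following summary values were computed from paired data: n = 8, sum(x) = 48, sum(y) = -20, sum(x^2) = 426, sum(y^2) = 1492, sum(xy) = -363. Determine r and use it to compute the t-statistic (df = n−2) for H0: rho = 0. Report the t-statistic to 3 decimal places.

S_xy = nΣxy − ΣxΣy = 8·(-363) − 48·(-20) = -2904 − (-960) = -1944
S_xx = nΣx² − (Σx)² = 8·426 − 48² = 3408 − 2304 = 1104
S_yy = nΣy² − (Σy)² = 8·1492 − (-20)² = 11936 − 400 = 11536
r = S_xy / √(S_xx·S_yy) = -1944 / √(1104·11536) = -1944 / √12735744 = -1944 / 3568.7174 = -0.5447
t = r·√(n−2)/√(1−r²) = -0.5447·√6 / √(1−0.296698) = -1.334237 / 0.838631 = -1.591

-1.591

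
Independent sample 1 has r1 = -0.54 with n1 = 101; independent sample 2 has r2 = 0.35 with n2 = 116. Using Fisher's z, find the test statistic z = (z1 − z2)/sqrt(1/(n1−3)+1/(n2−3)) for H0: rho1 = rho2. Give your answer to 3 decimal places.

z1 = atanh(-0.54) = -0.604156,  z2 = atanh(0.35) = 0.365444
SE = √(1/(n1−3) + 1/(n2−3)) = √(1/98 + 1/113) = √(0.0102041 + 0.0088496) = √0.0190537 = 0.138035
z = (z1 − z2)/SE = (-0.604156 − 0.365444) / 0.138035 = -0.969600 / 0.138035 = -7.024

-7.024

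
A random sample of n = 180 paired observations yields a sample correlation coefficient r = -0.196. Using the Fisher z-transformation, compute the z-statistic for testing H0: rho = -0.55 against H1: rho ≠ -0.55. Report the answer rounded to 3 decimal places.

5.585

Fisher z: atanh(-0.196) = -0.198569, atanh(-0.55) = -0.618381
z = (z_r − z_0)·√(n−3) = (-0.198569 − (-0.618381))·√177 = 0.419812 · 13.304135 = 5.585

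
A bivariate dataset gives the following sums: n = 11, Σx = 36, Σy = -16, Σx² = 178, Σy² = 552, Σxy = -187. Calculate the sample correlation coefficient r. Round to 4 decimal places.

Numerator: nΣxy − (Σx)(Σy) = 11·(-187) − (36)(-16) = -1481
Denominator: √[(nΣx²−(Σx)²)(nΣy²−(Σy)²)]
  nΣx²−(Σx)² = 11·178 − 1296 = 662;  nΣy²−(Σy)² = 11·552 − 256 = 5816
  √(662·5816) = √3850192 = 1962.1906
r = -1481 / 1962.1906 = -0.7548

-0.7548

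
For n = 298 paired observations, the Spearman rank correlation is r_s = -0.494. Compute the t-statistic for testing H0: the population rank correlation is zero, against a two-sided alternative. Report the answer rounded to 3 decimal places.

1 − r_s² = 1 − 0.244036 = 0.755964;  √(1−r_s²) = 0.869462
√(n−2) = √296 = 17.204651
t = r_s·√(n−2)/√(1−r_s²) = -0.494 · 17.204651 / 0.869462 = -9.775

-9.775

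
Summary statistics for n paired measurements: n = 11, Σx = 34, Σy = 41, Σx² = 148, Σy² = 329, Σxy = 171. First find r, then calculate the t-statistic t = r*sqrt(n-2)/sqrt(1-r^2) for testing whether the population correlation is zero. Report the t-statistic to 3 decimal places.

1.775

Numerator: nΣxy − (Σx)(Σy) = 11·171 − (34)(41) = 487
Denominator: √[(nΣx²−(Σx)²)(nΣy²−(Σy)²)]
  nΣx²−(Σx)² = 11·148 − 1156 = 472;  nΣy²−(Σy)² = 11·329 − 1681 = 1938
  √(472·1938) = √914736 = 956.4183
r = 487 / 956.4183 = 0.5092
t = r·√(n−2)/√(1−r²) = 0.5092·√9 / √(1−0.259285) = 1.527600 / 0.860648 = 1.775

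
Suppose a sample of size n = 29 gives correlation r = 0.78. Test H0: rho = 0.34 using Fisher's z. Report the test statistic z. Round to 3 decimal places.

Fisher z: atanh(0.78) = 1.045371, atanh(0.34) = 0.354093
z = (z_r − z_0)·√(n−3) = (1.045371 − 0.354093)·√26 = 0.691278 · 5.099020 = 3.525

3.525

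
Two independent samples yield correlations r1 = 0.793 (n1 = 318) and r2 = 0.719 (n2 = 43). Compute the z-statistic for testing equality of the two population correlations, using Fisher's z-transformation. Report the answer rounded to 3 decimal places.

1.036

Fisher z-transforms: z1 = atanh(0.793) = 1.079463, z2 = atanh(0.719) = 0.905572; difference d = 0.173891
Var(d) = 1/315 + 1/40 = 0.0031746 + 0.0250000 = 0.0281746
z = d/√Var(d) = 0.173891 / √0.0281746 = 0.173891 / 0.167853 = 1.036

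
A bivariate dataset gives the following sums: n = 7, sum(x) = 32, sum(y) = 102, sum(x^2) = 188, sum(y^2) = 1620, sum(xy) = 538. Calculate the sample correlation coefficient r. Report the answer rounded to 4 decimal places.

0.9602

Numerator: nΣxy − (Σx)(Σy) = 7·538 − (32)(102) = 502
Denominator: √[(nΣx²−(Σx)²)(nΣy²−(Σy)²)]
  nΣx²−(Σx)² = 7·188 − 1024 = 292;  nΣy²−(Σy)² = 7·1620 − 10404 = 936
  √(292·936) = √273312 = 522.7925
r = 502 / 522.7925 = 0.9602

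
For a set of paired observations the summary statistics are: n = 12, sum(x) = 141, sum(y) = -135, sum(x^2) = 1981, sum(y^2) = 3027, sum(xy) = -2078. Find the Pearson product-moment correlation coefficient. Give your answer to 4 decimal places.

Numerator: nΣxy − (Σx)(Σy) = 12·(-2078) − (141)(-135) = -5901
Denominator: √[(nΣx²−(Σx)²)(nΣy²−(Σy)²)]
  nΣx²−(Σx)² = 12·1981 − 19881 = 3891;  nΣy²−(Σy)² = 12·3027 − 18225 = 18099
  √(3891·18099) = √70423209 = 8391.8537
r = -5901 / 8391.8537 = -0.7032

-0.7032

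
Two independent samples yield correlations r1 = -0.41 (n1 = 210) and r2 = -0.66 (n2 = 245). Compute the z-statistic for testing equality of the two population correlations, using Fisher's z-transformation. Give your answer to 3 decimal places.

z1 = atanh(-0.41) = -0.435611,  z2 = atanh(-0.66) = -0.792814
SE = √(1/(n1−3) + 1/(n2−3)) = √(1/207 + 1/242) = √(0.0048309 + 0.0041322) = √0.0089631 = 0.094674
z = (z1 − z2)/SE = (-0.435611 − (-0.792814)) / 0.094674 = 0.357203 / 0.094674 = 3.773

3.773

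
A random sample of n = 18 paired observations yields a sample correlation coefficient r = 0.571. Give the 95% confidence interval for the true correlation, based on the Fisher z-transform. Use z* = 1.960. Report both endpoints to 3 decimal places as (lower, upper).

Fisher z: z_r = atanh(r) = ½·ln((1+0.571)/(1−0.571)) = 0.649005
SE(z) = 1/√(n−3) = 1/√15 = 0.258199
95% ⇒ z* = 1.960; margin = 1.960·0.258199 = 0.506070
CI on z-scale: (0.142935, 1.155075)
Back-transform: tanh(0.142935) = 0.141969, tanh(1.155075) = 0.819428

(0.142, 0.819)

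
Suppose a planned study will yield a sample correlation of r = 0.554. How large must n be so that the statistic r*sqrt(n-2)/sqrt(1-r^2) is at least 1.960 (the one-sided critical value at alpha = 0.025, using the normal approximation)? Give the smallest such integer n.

Need r·√(n−2)/√(1−r²) ≥ 1.960
√(n−2) ≥ 1.960·√(1−0.306916) / 0.554 = 1.960·0.832517 / 0.554 = 2.9454
n−2 ≥ 8.6754  ⇒  n ≥ 10.6754
Smallest integer n = 11

11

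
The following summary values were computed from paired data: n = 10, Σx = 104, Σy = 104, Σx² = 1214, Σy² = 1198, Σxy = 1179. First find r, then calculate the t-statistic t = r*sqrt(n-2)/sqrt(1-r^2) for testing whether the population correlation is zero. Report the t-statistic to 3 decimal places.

3.579

Numerator: nΣxy − (Σx)(Σy) = 10·1179 − (104)(104) = 974
Denominator: √[(nΣx²−(Σx)²)(nΣy²−(Σy)²)]
  nΣx²−(Σx)² = 10·1214 − 10816 = 1324;  nΣy²−(Σy)² = 10·1198 − 10816 = 1164
  √(1324·1164) = √1541136 = 1241.4250
r = 974 / 1241.4250 = 0.7846
t = r·√(n−2)/√(1−r²) = 0.7846·√8 / √(1−0.615597) = 2.219184 / 0.620002 = 3.579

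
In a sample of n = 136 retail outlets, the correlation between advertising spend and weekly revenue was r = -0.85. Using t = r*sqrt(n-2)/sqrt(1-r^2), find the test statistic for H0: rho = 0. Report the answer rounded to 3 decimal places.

t = r·√(n−2) / √(1−r²) with r = -0.85, n = 136
  = -0.85·√134 / √(1 − 0.7225)
  = -0.85·11.575837 / 0.526783
  = -9.839461 / 0.526783 = -18.678

-18.678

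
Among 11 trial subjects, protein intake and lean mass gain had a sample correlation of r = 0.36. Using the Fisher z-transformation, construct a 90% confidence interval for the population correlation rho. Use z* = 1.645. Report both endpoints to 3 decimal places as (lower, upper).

(-0.202, 0.744)

z_r = atanh(0.36) = 0.376886;  SE = 1/√(n−3) = 1/√8 = 0.353553
z-limits: 0.376886 ± 1.645·0.353553 = 0.376886 ± 0.581595 = [-0.204709, 0.958481]
ρ-limits: (tanh -0.204709, tanh 0.958481) = (-0.202, 0.744)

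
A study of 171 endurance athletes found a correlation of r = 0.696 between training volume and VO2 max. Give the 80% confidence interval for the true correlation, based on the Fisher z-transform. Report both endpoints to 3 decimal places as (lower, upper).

(0.641, 0.744)

Fisher z: z_r = atanh(r) = ½·ln((1+0.696)/(1−0.696)) = 0.859500
SE(z) = 1/√(n−3) = 1/√168 = 0.077152
80% ⇒ z* = 1.282; margin = 1.282·0.077152 = 0.098909
CI on z-scale: (0.760591, 0.958409)
Back-transform: tanh(0.760591) = 0.641425, tanh(0.958409) = 0.743566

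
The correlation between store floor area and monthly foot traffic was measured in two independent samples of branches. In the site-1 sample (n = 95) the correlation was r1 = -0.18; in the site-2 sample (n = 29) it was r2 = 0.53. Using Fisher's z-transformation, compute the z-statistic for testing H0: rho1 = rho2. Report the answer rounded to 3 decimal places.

Fisher z-transforms: z1 = atanh(-0.18) = -0.181983, z2 = atanh(0.53) = 0.590145; difference d = -0.772128
Var(d) = 1/92 + 1/26 = 0.0108696 + 0.0384615 = 0.0493311
z = d/√Var(d) = -0.772128 / √0.0493311 = -0.772128 / 0.222106 = -3.476

-3.476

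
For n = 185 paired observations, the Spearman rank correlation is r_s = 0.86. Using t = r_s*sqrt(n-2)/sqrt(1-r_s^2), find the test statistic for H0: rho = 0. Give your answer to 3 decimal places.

22.798

1 − r_s² = 1 − 0.7396 = 0.2604;  √(1−r_s²) = 0.510294
√(n−2) = √183 = 13.527749
t = r_s·√(n−2)/√(1−r_s²) = 0.86 · 13.527749 / 0.510294 = 22.798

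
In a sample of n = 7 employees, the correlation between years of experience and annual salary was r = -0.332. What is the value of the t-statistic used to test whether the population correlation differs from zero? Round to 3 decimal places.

1 − r² = 1 − 0.110224 = 0.889776;  √(1−r²) = 0.943279
√(n−2) = √5 = 2.236068
t = r·√(n−2)/√(1−r²) = -0.332 · 2.236068 / 0.943279 = -0.787

-0.787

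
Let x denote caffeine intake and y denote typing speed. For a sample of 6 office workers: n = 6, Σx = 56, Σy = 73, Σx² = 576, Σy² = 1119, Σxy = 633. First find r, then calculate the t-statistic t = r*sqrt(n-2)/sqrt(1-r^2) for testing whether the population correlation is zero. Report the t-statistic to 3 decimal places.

-0.968

S_xy = nΣxy − ΣxΣy = 6·633 − 56·73 = 3798 − 4088 = -290
S_xx = nΣx² − (Σx)² = 6·576 − 56² = 3456 − 3136 = 320
S_yy = nΣy² − (Σy)² = 6·1119 − 73² = 6714 − 5329 = 1385
r = S_xy / √(S_xx·S_yy) = -290 / √(320·1385) = -290 / √443200 = -290 / 665.7327 = -0.4356
t = r·√(n−2)/√(1−r²) = -0.4356·√4 / √(1−0.189747) = -0.871200 / 0.900141 = -0.968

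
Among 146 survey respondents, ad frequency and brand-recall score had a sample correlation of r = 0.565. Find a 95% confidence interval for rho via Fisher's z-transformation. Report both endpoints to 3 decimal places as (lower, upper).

(0.443, 0.666)

z_r = atanh(0.565) = 0.640148;  SE = 1/√(n−3) = 1/√143 = 0.083624
z-limits: 0.640148 ± 1.960·0.083624 = 0.640148 ± 0.163903 = [0.476245, 0.804051]
ρ-limits: (tanh 0.476245, tanh 0.804051) = (0.443, 0.666)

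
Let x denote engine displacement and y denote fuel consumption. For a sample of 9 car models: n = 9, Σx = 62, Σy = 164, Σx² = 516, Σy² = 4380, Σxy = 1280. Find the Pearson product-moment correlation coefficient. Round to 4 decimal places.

0.4271

S_xy = nΣxy − ΣxΣy = 9·1280 − 62·164 = 11520 − 10168 = 1352
S_xx = nΣx² − (Σx)² = 9·516 − 62² = 4644 − 3844 = 800
S_yy = nΣy² − (Σy)² = 9·4380 − 164² = 39420 − 26896 = 12524
r = S_xy / √(S_xx·S_yy) = 1352 / √(800·12524) = 1352 / √10019200 = 1352 / 3165.3120 = 0.4271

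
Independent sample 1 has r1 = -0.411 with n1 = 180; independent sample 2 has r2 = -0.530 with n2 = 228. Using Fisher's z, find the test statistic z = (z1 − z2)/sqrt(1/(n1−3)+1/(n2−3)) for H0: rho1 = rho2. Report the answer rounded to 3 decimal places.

Fisher z-transforms: z1 = atanh(-0.411) = -0.436814, z2 = atanh(-0.530) = -0.590145; difference d = 0.153331
Var(d) = 1/177 + 1/225 = 0.0056497 + 0.0044444 = 0.0100941
z = d/√Var(d) = 0.153331 / √0.0100941 = 0.153331 / 0.100469 = 1.526

1.526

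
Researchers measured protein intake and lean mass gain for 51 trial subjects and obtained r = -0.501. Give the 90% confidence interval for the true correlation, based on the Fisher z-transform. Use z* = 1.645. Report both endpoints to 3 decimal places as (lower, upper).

z_r = atanh(-0.501) = -0.550640;  SE = 1/√(n−3) = 1/√48 = 0.144338
z-limits: -0.550640 ± 1.645·0.144338 = -0.550640 ± 0.237436 = [-0.788076, -0.313204]
ρ-limits: (tanh -0.788076, tanh -0.313204) = (-0.657, -0.303)

(-0.657, -0.303)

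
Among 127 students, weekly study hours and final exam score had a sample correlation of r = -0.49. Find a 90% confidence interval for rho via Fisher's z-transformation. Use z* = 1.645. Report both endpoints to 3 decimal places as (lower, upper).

z_r = atanh(-0.49) = -0.536060;  SE = 1/√(n−3) = 1/√124 = 0.089803
z-limits: -0.536060 ± 1.645·0.089803 = -0.536060 ± 0.147726 = [-0.683786, -0.388334]
ρ-limits: (tanh -0.683786, tanh -0.388334) = (-0.594, -0.370)

(-0.594, -0.370)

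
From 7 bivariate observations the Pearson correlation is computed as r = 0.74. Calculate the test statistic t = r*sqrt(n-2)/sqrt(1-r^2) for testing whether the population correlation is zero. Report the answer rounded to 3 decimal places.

1 − r² = 1 − 0.5476 = 0.4524;  √(1−r²) = 0.672607
√(n−2) = √5 = 2.236068
t = r·√(n−2)/√(1−r²) = 0.74 · 2.236068 / 0.672607 = 2.460

2.460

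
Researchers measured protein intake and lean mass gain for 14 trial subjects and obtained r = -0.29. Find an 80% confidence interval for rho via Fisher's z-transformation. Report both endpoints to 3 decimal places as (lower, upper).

Fisher z: z_r = atanh(r) = ½·ln((1+(-0.29))/(1−(-0.29))) = -0.298566
SE(z) = 1/√(n−3) = 1/√11 = 0.301511
80% ⇒ z* = 1.282; margin = 1.282·0.301511 = 0.386537
CI on z-scale: (-0.685103, 0.087971)
Back-transform: tanh(-0.685103) = -0.594827, tanh(0.087971) = 0.087745

(-0.595, 0.088)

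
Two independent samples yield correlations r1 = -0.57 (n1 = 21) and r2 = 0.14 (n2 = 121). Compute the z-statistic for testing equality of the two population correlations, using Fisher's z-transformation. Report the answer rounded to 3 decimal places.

Fisher z-transforms: z1 = atanh(-0.57) = -0.647523, z2 = atanh(0.14) = 0.140926; difference d = -0.788449
Var(d) = 1/18 + 1/118 = 0.0555556 + 0.0084746 = 0.0640302
z = d/√Var(d) = -0.788449 / √0.0640302 = -0.788449 / 0.253042 = -3.116

-3.116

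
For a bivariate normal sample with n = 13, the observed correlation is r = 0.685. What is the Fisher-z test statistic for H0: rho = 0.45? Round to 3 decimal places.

1.119

Fisher z: atanh(0.685) = 0.838474, atanh(0.45) = 0.484700
z = (z_r − z_0)·√(n−3) = (0.838474 − 0.484700)·√10 = 0.353774 · 3.162278 = 1.119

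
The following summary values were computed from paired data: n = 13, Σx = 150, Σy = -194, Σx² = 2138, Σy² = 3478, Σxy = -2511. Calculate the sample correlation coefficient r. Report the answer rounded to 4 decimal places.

-0.5594

Numerator: nΣxy − (Σx)(Σy) = 13·(-2511) − (150)(-194) = -3543
Denominator: √[(nΣx²−(Σx)²)(nΣy²−(Σy)²)]
  nΣx²−(Σx)² = 13·2138 − 22500 = 5294;  nΣy²−(Σy)² = 13·3478 − 37636 = 7578
  √(5294·7578) = √40117932 = 6333.8718
r = -3543 / 6333.8718 = -0.5594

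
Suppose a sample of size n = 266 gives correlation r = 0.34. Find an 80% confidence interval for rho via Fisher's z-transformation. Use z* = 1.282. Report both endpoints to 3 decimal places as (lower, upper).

Fisher z: z_r = atanh(r) = ½·ln((1+0.34)/(1−0.34)) = 0.354093
SE(z) = 1/√(n−3) = 1/√263 = 0.061663
80% ⇒ z* = 1.282; margin = 1.282·0.061663 = 0.079052
CI on z-scale: (0.275041, 0.433145)
Back-transform: tanh(0.275041) = 0.268309, tanh(0.433145) = 0.407946

(0.268, 0.408)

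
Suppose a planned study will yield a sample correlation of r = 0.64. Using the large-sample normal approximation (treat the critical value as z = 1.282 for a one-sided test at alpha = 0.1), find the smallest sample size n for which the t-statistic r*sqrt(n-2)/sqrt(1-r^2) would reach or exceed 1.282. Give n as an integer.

Need r·√(n−2)/√(1−r²) ≥ 1.282
√(n−2) ≥ 1.282·√(1−0.4096) / 0.64 = 1.282·0.768375 / 0.64 = 1.5392
n−2 ≥ 2.3691  ⇒  n ≥ 4.3691
Smallest integer n = 5

5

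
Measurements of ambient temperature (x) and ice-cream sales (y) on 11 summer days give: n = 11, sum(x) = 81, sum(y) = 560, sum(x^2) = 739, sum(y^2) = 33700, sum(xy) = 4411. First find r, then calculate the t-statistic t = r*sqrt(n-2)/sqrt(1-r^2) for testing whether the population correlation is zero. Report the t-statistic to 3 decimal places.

1.063

S_xy = nΣxy − ΣxΣy = 11·4411 − 81·560 = 48521 − 45360 = 3161
S_xx = nΣx² − (Σx)² = 11·739 − 81² = 8129 − 6561 = 1568
S_yy = nΣy² − (Σy)² = 11·33700 − 560² = 370700 − 313600 = 57100
r = S_xy / √(S_xx·S_yy) = 3161 / √(1568·57100) = 3161 / √89532800 = 3161 / 9462.1773 = 0.3341
t = r·√(n−2)/√(1−r²) = 0.3341·√9 / √(1−0.111623) = 1.002300 / 0.942538 = 1.063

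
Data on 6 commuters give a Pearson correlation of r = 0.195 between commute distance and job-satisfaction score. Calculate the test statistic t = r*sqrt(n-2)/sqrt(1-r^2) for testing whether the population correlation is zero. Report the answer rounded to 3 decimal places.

0.398

t = r·√(n−2) / √(1−r²) with r = 0.195, n = 6
  = 0.195·√4 / √(1 − 0.038025)
  = 0.195·2.000000 / 0.980803
  = 0.390000 / 0.980803 = 0.398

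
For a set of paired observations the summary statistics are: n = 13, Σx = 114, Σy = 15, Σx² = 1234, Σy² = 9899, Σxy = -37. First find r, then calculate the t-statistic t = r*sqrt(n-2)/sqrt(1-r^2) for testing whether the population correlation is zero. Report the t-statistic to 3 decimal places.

Numerator: nΣxy − (Σx)(Σy) = 13·(-37) − (114)(15) = -2191
Denominator: √[(nΣx²−(Σx)²)(nΣy²−(Σy)²)]
  nΣx²−(Σx)² = 13·1234 − 12996 = 3046;  nΣy²−(Σy)² = 13·9899 − 225 = 128462
  √(3046·128462) = √391295252 = 19781.1843
r = -2191 / 19781.1843 = -0.1108
t = r·√(n−2)/√(1−r²) = -0.1108·√11 / √(1−0.012277) = -0.367482 / 0.993843 = -0.370

-0.370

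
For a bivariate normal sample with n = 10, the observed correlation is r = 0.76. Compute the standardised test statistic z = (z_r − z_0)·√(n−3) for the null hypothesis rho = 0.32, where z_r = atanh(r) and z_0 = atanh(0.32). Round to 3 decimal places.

Fisher z: atanh(0.76) = 0.996215, atanh(0.32) = 0.331647
z = (z_r − z_0)·√(n−3) = (0.996215 − 0.331647)·√7 = 0.664568 · 2.645751 = 1.758

1.758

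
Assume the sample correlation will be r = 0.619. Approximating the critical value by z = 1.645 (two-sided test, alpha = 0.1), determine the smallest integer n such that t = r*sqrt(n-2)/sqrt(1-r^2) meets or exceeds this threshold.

7

r√(n−2)/√(1−r²) ≥ 1.645  ⇔  n−2 ≥ (1.645)²·(1−r²)/r²
(1−r²)/r² = (1−0.383161)/0.383161 = 1.6099
n ≥ 2 + 2.706025·1.6099 = 2 + 4.3564 = 6.3564
⌈6.3564⌉ = 7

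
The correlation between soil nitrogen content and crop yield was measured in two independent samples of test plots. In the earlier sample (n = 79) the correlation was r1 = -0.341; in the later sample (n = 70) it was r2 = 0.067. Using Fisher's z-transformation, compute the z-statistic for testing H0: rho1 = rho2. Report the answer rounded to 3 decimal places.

Fisher z-transforms: z1 = atanh(-0.341) = -0.355224, z2 = atanh(0.067) = 0.067101; difference d = -0.422325
Var(d) = 1/76 + 1/67 = 0.0131579 + 0.0149254 = 0.0280833
z = d/√Var(d) = -0.422325 / √0.0280833 = -0.422325 / 0.167581 = -2.520

-2.520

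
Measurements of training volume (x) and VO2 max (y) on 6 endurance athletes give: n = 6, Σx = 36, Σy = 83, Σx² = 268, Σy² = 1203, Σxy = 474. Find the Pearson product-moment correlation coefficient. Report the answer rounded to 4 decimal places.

S_xy = nΣxy − ΣxΣy = 6·474 − 36·83 = 2844 − 2988 = -144
S_xx = nΣx² − (Σx)² = 6·268 − 36² = 1608 − 1296 = 312
S_yy = nΣy² − (Σy)² = 6·1203 − 83² = 7218 − 6889 = 329
r = S_xy / √(S_xx·S_yy) = -144 / √(312·329) = -144 / √102648 = -144 / 320.3873 = -0.4495

-0.4495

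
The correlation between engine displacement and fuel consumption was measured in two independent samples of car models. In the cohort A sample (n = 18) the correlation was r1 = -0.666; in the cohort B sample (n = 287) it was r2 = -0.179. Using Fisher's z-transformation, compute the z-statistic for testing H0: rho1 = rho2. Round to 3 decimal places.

-2.350

Fisher z-transforms: z1 = atanh(-0.666) = -0.803520, z2 = atanh(-0.179) = -0.180949; difference d = -0.622571
Var(d) = 1/15 + 1/284 = 0.0666667 + 0.0035211 = 0.0701878
z = d/√Var(d) = -0.622571 / √0.0701878 = -0.622571 / 0.264930 = -2.350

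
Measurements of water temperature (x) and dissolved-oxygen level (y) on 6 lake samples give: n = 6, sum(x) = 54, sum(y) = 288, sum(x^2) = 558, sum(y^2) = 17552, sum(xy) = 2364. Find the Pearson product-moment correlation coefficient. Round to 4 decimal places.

-0.4401

S_xy = nΣxy − ΣxΣy = 6·2364 − 54·288 = 14184 − 15552 = -1368
S_xx = nΣx² − (Σx)² = 6·558 − 54² = 3348 − 2916 = 432
S_yy = nΣy² − (Σy)² = 6·17552 − 288² = 105312 − 82944 = 22368
r = S_xy / √(S_xx·S_yy) = -1368 / √(432·22368) = -1368 / √9662976 = -1368 / 3108.5328 = -0.4401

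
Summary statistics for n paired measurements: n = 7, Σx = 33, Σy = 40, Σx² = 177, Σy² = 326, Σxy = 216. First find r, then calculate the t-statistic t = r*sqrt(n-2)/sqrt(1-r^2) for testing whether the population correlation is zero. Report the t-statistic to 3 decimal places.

S_xy = nΣxy − ΣxΣy = 7·216 − 33·40 = 1512 − 1320 = 192
S_xx = nΣx² − (Σx)² = 7·177 − 33² = 1239 − 1089 = 150
S_yy = nΣy² − (Σy)² = 7·326 − 40² = 2282 − 1600 = 682
r = S_xy / √(S_xx·S_yy) = 192 / √(150·682) = 192 / √102300 = 192 / 319.8437 = 0.6003
t = r·√(n−2)/√(1−r²) = 0.6003·√5 / √(1−0.360360) = 1.342312 / 0.799775 = 1.678

1.678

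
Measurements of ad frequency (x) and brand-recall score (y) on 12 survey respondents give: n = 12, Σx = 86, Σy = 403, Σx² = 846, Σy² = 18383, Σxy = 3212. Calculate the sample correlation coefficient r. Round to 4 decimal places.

S_xy = nΣxy − ΣxΣy = 12·3212 − 86·403 = 38544 − 34658 = 3886
S_xx = nΣx² − (Σx)² = 12·846 − 86² = 10152 − 7396 = 2756
S_yy = nΣy² − (Σy)² = 12·18383 − 403² = 220596 − 162409 = 58187
r = S_xy / √(S_xx·S_yy) = 3886 / √(2756·58187) = 3886 / √160363372 = 3886 / 12663.4660 = 0.3069

0.3069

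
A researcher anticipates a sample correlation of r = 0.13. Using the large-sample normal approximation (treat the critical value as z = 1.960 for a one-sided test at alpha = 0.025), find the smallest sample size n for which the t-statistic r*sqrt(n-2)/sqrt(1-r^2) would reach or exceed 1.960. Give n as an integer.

r√(n−2)/√(1−r²) ≥ 1.960  ⇔  n−2 ≥ (1.960)²·(1−r²)/r²
(1−r²)/r² = (1−0.0169)/0.0169 = 58.1716
n ≥ 2 + 3.8416·58.1716 = 2 + 223.4720 = 225.4720
⌈225.4720⌉ = 226

226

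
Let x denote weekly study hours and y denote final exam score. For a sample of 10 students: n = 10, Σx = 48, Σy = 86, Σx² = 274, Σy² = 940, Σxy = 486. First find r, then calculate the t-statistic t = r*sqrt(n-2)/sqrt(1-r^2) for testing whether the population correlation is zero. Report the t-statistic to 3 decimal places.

S_xy = nΣxy − ΣxΣy = 10·486 − 48·86 = 4860 − 4128 = 732
S_xx = nΣx² − (Σx)² = 10·274 − 48² = 2740 − 2304 = 436
S_yy = nΣy² − (Σy)² = 10·940 − 86² = 9400 − 7396 = 2004
r = S_xy / √(S_xx·S_yy) = 732 / √(436·2004) = 732 / √873744 = 732 / 934.7427 = 0.7831
t = r·√(n−2)/√(1−r²) = 0.7831·√8 / √(1−0.613246) = 2.214941 / 0.621895 = 3.562

3.562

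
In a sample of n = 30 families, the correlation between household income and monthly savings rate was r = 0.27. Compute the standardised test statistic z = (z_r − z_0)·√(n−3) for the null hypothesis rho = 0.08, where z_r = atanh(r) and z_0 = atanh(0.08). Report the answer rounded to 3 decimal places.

1.022

Fisher z: atanh(0.27) = 0.276864, atanh(0.08) = 0.080171
z = (z_r − z_0)·√(n−3) = (0.276864 − 0.080171)·√27 = 0.196693 · 5.196152 = 1.022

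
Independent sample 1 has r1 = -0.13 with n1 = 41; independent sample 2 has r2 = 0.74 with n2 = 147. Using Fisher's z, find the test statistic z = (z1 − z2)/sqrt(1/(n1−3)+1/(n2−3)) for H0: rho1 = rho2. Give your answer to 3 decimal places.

-5.929

Fisher z-transforms: z1 = atanh(-0.13) = -0.130740, z2 = atanh(0.74) = 0.950479; difference d = -1.081219
Var(d) = 1/38 + 1/144 = 0.0263158 + 0.0069444 = 0.0332602
z = d/√Var(d) = -1.081219 / √0.0332602 = -1.081219 / 0.182374 = -5.929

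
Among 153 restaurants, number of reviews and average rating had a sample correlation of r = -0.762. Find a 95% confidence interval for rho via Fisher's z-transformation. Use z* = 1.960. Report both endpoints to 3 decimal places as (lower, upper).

z_r = atanh(-0.762) = -1.000967;  SE = 1/√(n−3) = 1/√150 = 0.081650
z-limits: -1.000967 ± 1.960·0.081650 = -1.000967 ± 0.160034 = [-1.161001, -0.840933]
ρ-limits: (tanh -1.161001, tanh -0.840933) = (-0.821, -0.686)

(-0.821, -0.686)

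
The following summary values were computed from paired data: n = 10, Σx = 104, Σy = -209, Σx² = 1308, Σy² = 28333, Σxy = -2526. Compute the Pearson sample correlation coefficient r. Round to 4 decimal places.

-0.1513

Numerator: nΣxy − (Σx)(Σy) = 10·(-2526) − (104)(-209) = -3524
Denominator: √[(nΣx²−(Σx)²)(nΣy²−(Σy)²)]
  nΣx²−(Σx)² = 10·1308 − 10816 = 2264;  nΣy²−(Σy)² = 10·28333 − 43681 = 239649
  √(2264·239649) = √542565336 = 23293.0319
r = -3524 / 23293.0319 = -0.1513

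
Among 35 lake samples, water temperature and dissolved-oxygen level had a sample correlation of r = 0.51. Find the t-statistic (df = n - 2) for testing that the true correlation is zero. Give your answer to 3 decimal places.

t = r·√(n−2) / √(1−r²) with r = 0.51, n = 35
  = 0.51·√33 / √(1 − 0.2601)
  = 0.51·5.744563 / 0.860174
  = 2.929727 / 0.860174 = 3.406

3.406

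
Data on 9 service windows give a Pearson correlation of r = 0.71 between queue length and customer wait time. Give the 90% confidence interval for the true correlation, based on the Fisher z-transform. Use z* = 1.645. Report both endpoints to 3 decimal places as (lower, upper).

z_r = atanh(0.71) = 0.887184;  SE = 1/√(n−3) = 1/√6 = 0.408248
z-limits: 0.887184 ± 1.645·0.408248 = 0.887184 ± 0.671568 = [0.215616, 1.558752]
ρ-limits: (tanh 0.215616, tanh 1.558752) = (0.212, 0.915)

(0.212, 0.915)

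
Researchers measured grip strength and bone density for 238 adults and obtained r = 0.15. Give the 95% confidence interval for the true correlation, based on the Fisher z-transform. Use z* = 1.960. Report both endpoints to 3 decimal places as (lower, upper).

Fisher z: z_r = atanh(r) = ½·ln((1+0.15)/(1−0.15)) = 0.151140
SE(z) = 1/√(n−3) = 1/√235 = 0.065233
95% ⇒ z* = 1.960; margin = 1.960·0.065233 = 0.127857
CI on z-scale: (0.023283, 0.278997)
Back-transform: tanh(0.023283) = 0.023279, tanh(0.278997) = 0.271977

(0.023, 0.272)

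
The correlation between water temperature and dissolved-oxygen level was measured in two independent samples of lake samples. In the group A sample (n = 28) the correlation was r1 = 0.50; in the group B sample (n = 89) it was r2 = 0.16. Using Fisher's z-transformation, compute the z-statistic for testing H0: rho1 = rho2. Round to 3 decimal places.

1.707

Fisher z-transforms: z1 = atanh(0.50) = 0.549306, z2 = atanh(0.16) = 0.161387; difference d = 0.387919
Var(d) = 1/25 + 1/86 = 0.0400000 + 0.0116279 = 0.0516279
z = d/√Var(d) = 0.387919 / √0.0516279 = 0.387919 / 0.227218 = 1.707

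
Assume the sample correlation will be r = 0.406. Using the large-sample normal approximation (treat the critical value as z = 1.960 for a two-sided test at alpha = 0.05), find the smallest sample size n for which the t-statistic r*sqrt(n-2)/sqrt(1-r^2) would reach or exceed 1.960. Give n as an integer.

r√(n−2)/√(1−r²) ≥ 1.960  ⇔  n−2 ≥ (1.960)²·(1−r²)/r²
(1−r²)/r² = (1−0.164836)/0.164836 = 5.0666
n ≥ 2 + 3.8416·5.0666 = 2 + 19.4639 = 21.4639
⌈21.4639⌉ = 22

22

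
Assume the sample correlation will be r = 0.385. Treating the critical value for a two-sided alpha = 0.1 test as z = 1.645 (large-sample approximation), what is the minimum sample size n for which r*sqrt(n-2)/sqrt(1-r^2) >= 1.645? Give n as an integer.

18

Need r·√(n−2)/√(1−r²) ≥ 1.645
√(n−2) ≥ 1.645·√(1−0.148225) / 0.385 = 1.645·0.922917 / 0.385 = 3.9434
n−2 ≥ 15.5504  ⇒  n ≥ 17.5504
Smallest integer n = 18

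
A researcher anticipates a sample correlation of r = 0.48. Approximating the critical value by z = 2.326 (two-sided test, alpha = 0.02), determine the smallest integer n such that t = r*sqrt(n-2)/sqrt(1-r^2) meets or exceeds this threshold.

r√(n−2)/√(1−r²) ≥ 2.326  ⇔  n−2 ≥ (2.326)²·(1−r²)/r²
(1−r²)/r² = (1−0.2304)/0.2304 = 3.3403
n ≥ 2 + 5.410276·3.3403 = 2 + 18.0719 = 20.0719
⌈20.0719⌉ = 21

21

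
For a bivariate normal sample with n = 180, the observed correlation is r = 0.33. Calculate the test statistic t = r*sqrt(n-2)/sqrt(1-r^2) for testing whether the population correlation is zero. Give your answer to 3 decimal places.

4.664

1 − r² = 1 − 0.1089 = 0.8911;  √(1−r²) = 0.943981
√(n−2) = √178 = 13.341664
t = r·√(n−2)/√(1−r²) = 0.33 · 13.341664 / 0.943981 = 4.664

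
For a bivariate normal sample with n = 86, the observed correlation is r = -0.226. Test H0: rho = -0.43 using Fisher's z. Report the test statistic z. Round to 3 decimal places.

Fisher z: atanh(-0.226) = -0.229970, atanh(-0.43) = -0.459897
z = (z_r − z_0)·√(n−3) = (-0.229970 − (-0.459897))·√83 = 0.229927 · 9.110434 = 2.095

2.095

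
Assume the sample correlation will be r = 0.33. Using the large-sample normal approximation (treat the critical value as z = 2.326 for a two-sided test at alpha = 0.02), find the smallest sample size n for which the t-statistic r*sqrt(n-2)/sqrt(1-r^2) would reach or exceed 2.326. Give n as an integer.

Need r·√(n−2)/√(1−r²) ≥ 2.326
√(n−2) ≥ 2.326·√(1−0.1089) / 0.33 = 2.326·0.943981 / 0.33 = 6.6536
n−2 ≥ 44.2704  ⇒  n ≥ 46.2704
Smallest integer n = 47

47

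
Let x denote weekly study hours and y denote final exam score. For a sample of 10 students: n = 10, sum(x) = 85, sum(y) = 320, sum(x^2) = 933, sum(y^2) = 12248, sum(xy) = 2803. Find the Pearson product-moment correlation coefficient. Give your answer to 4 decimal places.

Numerator: nΣxy − (Σx)(Σy) = 10·2803 − (85)(320) = 830
Denominator: √[(nΣx²−(Σx)²)(nΣy²−(Σy)²)]
  nΣx²−(Σx)² = 10·933 − 7225 = 2105;  nΣy²−(Σy)² = 10·12248 − 102400 = 20080
  √(2105·20080) = √42268400 = 6501.4152
r = 830 / 6501.4152 = 0.1277

0.1277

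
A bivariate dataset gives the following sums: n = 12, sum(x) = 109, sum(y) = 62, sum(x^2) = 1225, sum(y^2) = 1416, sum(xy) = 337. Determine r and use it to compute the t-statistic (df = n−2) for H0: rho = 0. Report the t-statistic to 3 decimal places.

-1.575

Numerator: nΣxy − (Σx)(Σy) = 12·337 − (109)(62) = -2714
Denominator: √[(nΣx²−(Σx)²)(nΣy²−(Σy)²)]
  nΣx²−(Σx)² = 12·1225 − 11881 = 2819;  nΣy²−(Σy)² = 12·1416 − 3844 = 13148
  √(2819·13148) = √37064212 = 6088.0384
r = -2714 / 6088.0384 = -0.4458
t = r·√(n−2)/√(1−r²) = -0.4458·√10 / √(1−0.198738) = -1.409743 / 0.895132 = -1.575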